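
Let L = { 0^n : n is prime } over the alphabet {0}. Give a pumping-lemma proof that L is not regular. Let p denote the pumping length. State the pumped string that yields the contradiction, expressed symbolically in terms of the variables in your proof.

0^{q(1+k)}

Toward a contradiction, assume L is regular with pumping length p.
Let q be a prime with q ≥ p+2 (infinitely many primes exist), and take w = 0^q ∈ L with |w| = q ≥ p.
The pumping lemma gives a decomposition w = xyz where |xy| ≤ p and |y| > 0.
Then y = 0^k for some k with 1 ≤ k ≤ p.
Since 1 ≤ k ≤ p, |xz| = q-k. Pump with i = q+1: |xy^{q+1}z| = (q-k)+(q+1)k = q+qk = q(1+k), which is composite (both factors ≥ 2). So xy^{q+1}z = 0^{q(1+k)} ∉ L.
This is a contradiction; hence L is not regular.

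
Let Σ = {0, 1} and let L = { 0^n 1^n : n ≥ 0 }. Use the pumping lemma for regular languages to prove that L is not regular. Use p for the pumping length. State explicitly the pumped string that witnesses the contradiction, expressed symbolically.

0^{p+k} 1^p

Assume L is regular. Let p be the pumping length given by the pumping lemma.
Choose w = 0^p 1^p, which is in L with |w| = 2p ≥ p.
By the pumping lemma, w = xyz with |xy| ≤ p and |y| ≥ 1.
Because |xy| ≤ p and w begins with p copies of 0, we have y = 0^k with 1 ≤ k ≤ p.
Pump with i = 2: xy^2z = 0^{p+k} 1^p. For this to lie in L we would need p = p+k, which forces k = 0. But k ≥ 1, so xy^2z ∉ L.
This contradicts the pumping lemma, so L is not regular.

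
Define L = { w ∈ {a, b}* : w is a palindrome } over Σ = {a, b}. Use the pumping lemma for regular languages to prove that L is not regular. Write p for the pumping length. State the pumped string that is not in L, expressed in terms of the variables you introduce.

Assume L is regular. Let p be the pumping length given by the pumping lemma.
Take w = a^p b a^p, a palindrome of length 2p+1 ≥ p.
The pumping lemma gives a decomposition w = xyz where |xy| ≤ p and |y| ≥ 1.
Because |xy| ≤ p and w begins with p copies of a, we have y = a^k with 1 ≤ k ≤ p.
Pump with i = 2: xy^2z = a^{p+k} b a^p. Its reverse is a^p b a^{p+k}, which differs from xy^2z since k ≥ 1. So xy^2z is not a palindrome and xy^2z ∉ L.
Contradiction. Therefore L is not regular.

a^{p+k} b a^p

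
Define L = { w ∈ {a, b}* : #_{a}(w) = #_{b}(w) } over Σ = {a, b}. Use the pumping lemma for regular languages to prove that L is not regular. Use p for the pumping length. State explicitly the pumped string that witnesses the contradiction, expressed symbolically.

a^{p+k} b^p

Suppose for contradiction that L is regular, and let p be the pumping length.
Choose w = a^p b^p ∈ L with |w| = 2p ≥ p.
Write w = xyz as guaranteed by the lemma, with |xy| ≤ p and y is nonempty.
The first p characters of w are a's, so xy (and hence y) consists only of a's. Write y = a^k, 1 ≤ k ≤ p.
Pump with i = 2: xy^2z = a^{p+k} b^p has p+k occurrences of a but only p of b. Since k ≥ 1 the counts differ, so xy^2z ∉ L.
Contradiction. Therefore L is not regular.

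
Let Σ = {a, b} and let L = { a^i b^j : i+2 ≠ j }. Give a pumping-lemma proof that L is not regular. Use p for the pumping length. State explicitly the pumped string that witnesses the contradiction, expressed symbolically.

Assume L is regular. Let p be the pumping length given by the pumping lemma.
Choose w = a^p b^{p+p!+2}. Since p ≠ (p+p!+2)-2 = p+p!, w ∈ L; and |w| ≥ p.
By the pumping lemma, w = xyz with |xy| ≤ p and |y| > 0.
Since the first p symbols of w are all a's and |xy| ≤ p, y lies entirely in the leading a-block: y = a^k for some k with 1 ≤ k ≤ p.
Since 1 ≤ k ≤ p, k divides p!; set t = 1 + p!/k. Then xy^t z has p + (p!/k)·k = p + p! copies of a. Now the a-count is p+p! and (b-count)-2 = (p+p!+2)-2 = p+p!, so i+2 ≠ j fails. So xy^t z = a^{p+p!} b^{p+p!+2} ∉ L.
This is a contradiction; hence L is not regular.

a^{p+p!} b^{p+p!+2}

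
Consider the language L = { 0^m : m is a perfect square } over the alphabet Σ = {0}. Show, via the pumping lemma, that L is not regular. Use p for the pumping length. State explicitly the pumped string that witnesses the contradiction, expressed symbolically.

Suppose for contradiction that L is regular, and let p be the pumping length.
Take w = 0^{p²} ∈ L with |w| = p² ≥ p.
Write w = xyz as guaranteed by the lemma, with |xy| ≤ p and y is nonempty.
Then y = 0^k for some k with 1 ≤ k ≤ p.
Pump with i = 2: xy^2z = 0^{p²+k}. Since 1 ≤ k ≤ p, p² < p²+k ≤ p²+p < (p+1)², so p²+k lies strictly between consecutive squares and is not a perfect square. So xy^2z ∉ L.
Contradiction. Therefore L is not regular.

0^{p²+k}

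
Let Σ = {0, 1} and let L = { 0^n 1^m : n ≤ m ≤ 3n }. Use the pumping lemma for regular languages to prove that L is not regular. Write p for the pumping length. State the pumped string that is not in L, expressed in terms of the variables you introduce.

0^{p+k} 1^p

Suppose for contradiction that L is regular, and let p be the pumping length.
Take w = 0^p 1^p ∈ L (since p ≤ p ≤ 3p), with |w| = 2p ≥ p.
By the pumping lemma, w = xyz with |xy| ≤ p and |y| > 0.
Since the first p symbols of w are all 0's and |xy| ≤ p, y lies entirely in the leading 0-block: y = 0^k for some k with 1 ≤ k ≤ p.
Pump with i = 2: xy^2z = 0^{p+k} 1^p. Now n = p+k > p = m, so the condition n ≤ m fails. Thus xy^2z ∉ L.
Contradiction. Therefore L is not regular.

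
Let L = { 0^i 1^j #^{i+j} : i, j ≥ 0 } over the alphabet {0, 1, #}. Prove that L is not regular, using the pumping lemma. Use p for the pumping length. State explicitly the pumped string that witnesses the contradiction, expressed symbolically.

Assume L is regular; let p be its pumping constant.
Take w = 0^p 1^p #^{2p} ∈ L (with i=j=p, i+j=2p), |w| = 4p ≥ p.
By the pumping lemma, w = xyz with |xy| ≤ p and y is nonempty.
Since the first p symbols of w are all 0's and |xy| ≤ p, y lies entirely in the leading 0-block: y = 0^k for some k with 1 ≤ k ≤ p.
Consider xy^2z = 0^{p+k} 1^p #^{2p}. Now the 0- and 1-counts sum to 2p+k, but the #-count is 2p ≠ 2p+k. So xy^2z ∉ L.
This is a contradiction; hence L is not regular.

0^{p+k} 1^p #^{2p}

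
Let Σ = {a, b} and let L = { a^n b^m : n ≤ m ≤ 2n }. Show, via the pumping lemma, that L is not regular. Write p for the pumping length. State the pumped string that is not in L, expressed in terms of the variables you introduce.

Assume L is regular; let p be its pumping constant.
Take w = a^p b^p ∈ L (since p ≤ p ≤ 2p), with |w| = 2p ≥ p.
The pumping lemma gives a decomposition w = xyz where |xy| ≤ p and |y| > 0.
Because |xy| ≤ p and w begins with p copies of a, we have y = a^k with 1 ≤ k ≤ p.
Pump with i = 2: xy^2z = a^{p+k} b^p. Now n = p+k > p = m, so the condition n ≤ m fails. Thus xy^2z ∉ L.
This is a contradiction; hence L is not regular.

a^{p+k} b^p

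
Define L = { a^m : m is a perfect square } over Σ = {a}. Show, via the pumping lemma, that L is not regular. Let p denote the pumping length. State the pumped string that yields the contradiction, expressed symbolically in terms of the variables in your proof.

Assume L is regular; let p be its pumping constant.
Take w = a^{p²} ∈ L with |w| = p² ≥ p.
By the pumping lemma, w = xyz with |xy| ≤ p and |y| > 0.
Then y = a^k for some k with 1 ≤ k ≤ p.
Pump with i = 2: xy^2z = a^{p²+k}. Since 1 ≤ k ≤ p, p² < p²+k ≤ p²+p < (p+1)², so p²+k lies strictly between consecutive squares and is not a perfect square. So xy^2z ∉ L.
This is a contradiction; hence L is not regular.

a^{p²+k}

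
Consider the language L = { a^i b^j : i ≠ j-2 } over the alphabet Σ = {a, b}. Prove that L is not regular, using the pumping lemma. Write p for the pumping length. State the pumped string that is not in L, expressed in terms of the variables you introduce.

Toward a contradiction, assume L is regular with pumping length p.
Choose w = a^p b^{p+p!+2}. Since p ≠ (p+p!+2)-2 = p+p!, w ∈ L; and |w| ≥ p.
The pumping lemma gives a decomposition w = xyz where |xy| ≤ p and |y| > 0.
Because |xy| ≤ p and w begins with p copies of a, we have y = a^k with 1 ≤ k ≤ p.
Since 1 ≤ k ≤ p, k divides p!; set t = 1 + p!/k. Then xy^t z has p + (p!/k)·k = p + p! copies of a. Now the a-count is p+p! and (b-count)-2 = (p+p!+2)-2 = p+p!, so i ≠ j-2 fails. So xy^t z = a^{p+p!} b^{p+p!+2} ∉ L.
This is a contradiction; hence L is not regular.

a^{p+p!} b^{p+p!+2}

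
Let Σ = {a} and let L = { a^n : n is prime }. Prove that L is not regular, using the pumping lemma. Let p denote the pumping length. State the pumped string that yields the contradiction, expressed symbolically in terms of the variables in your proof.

a^{q(1+k)}

Assume L is regular; let p be its pumping constant.
Let q be a prime with q ≥ p+2 (infinitely many primes exist), and take w = a^q ∈ L with |w| = q ≥ p.
By the pumping lemma, w = xyz with |xy| ≤ p and |y| > 0.
Then y = a^k for some k with 1 ≤ k ≤ p.
Since 1 ≤ k ≤ p, |xz| = q-k. Pump with i = q+1: |xy^{q+1}z| = (q-k)+(q+1)k = q+qk = q(1+k), which is composite (both factors ≥ 2). So xy^{q+1}z = a^{q(1+k)} ∉ L.
This is a contradiction; hence L is not regular.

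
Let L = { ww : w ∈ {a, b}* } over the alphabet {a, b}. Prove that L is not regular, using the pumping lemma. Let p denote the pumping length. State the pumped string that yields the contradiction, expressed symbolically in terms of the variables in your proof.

Toward a contradiction, assume L is regular with pumping length p.
Take w = a^p b^p a^p b^p = uu where u = a^pb^p; then w ∈ L and |w| = 4p ≥ p.
By the pumping lemma, w = xyz with |xy| ≤ p and y is nonempty.
Because |xy| ≤ p and w begins with p copies of a, we have y = a^k with 1 ≤ k ≤ p.
Pump with i = 2: xy^2z = a^{p+k} b^p a^p b^p, of length 4p+k. Suppose this equals vv. The string starts with a and ends with b, so v does too; thus the boundary between the two copies of v is a b→a transition. There is exactly one such transition, at position 2p+k, so |v| = 2p+k and |vv| = 4p+2k ≠ 4p+k since k ≥ 1. So xy^2z ∉ L.
This contradicts the pumping lemma, so L is not regular.

a^{p+k} b^p a^p b^p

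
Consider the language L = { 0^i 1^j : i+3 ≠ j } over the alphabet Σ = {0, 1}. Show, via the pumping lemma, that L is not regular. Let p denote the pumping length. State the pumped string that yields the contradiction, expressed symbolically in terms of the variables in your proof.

0^{p+p!} 1^{p+p!+3}

Suppose for contradiction that L is regular, and let p be the pumping length.
Choose w = 0^p 1^{p+p!+3}. Since p ≠ (p+p!+3)-3 = p+p!, w ∈ L; and |w| ≥ p.
Write w = xyz as guaranteed by the lemma, with |xy| ≤ p and |y| ≥ 1.
Because |xy| ≤ p and w begins with p copies of 0, we have y = 0^k with 1 ≤ k ≤ p.
Since 1 ≤ k ≤ p, k divides p!; set t = 1 + p!/k. Then xy^t z has p + (p!/k)·k = p + p! copies of 0. Now the 0-count is p+p! and (1-count)-3 = (p+p!+3)-3 = p+p!, so i+3 ≠ j fails. So xy^t z = 0^{p+p!} 1^{p+p!+3} ∉ L.
Contradiction. Therefore L is not regular.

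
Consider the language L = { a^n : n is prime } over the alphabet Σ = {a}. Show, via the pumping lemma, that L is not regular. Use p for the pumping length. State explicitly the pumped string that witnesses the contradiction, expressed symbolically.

Assume L is regular; let p be its pumping constant.
Let q be a prime with q ≥ p+2 (infinitely many primes exist), and take w = a^q ∈ L with |w| = q ≥ p.
The pumping lemma gives a decomposition w = xyz where |xy| ≤ p and |y| > 0.
Then y = a^k for some k with 1 ≤ k ≤ p.
Since 1 ≤ k ≤ p, |xz| = q-k. Pump with i = q+1: |xy^{q+1}z| = (q-k)+(q+1)k = q+qk = q(1+k), which is composite (both factors ≥ 2). So xy^{q+1}z = a^{q(1+k)} ∉ L.
This is a contradiction; hence L is not regular.

a^{q(1+k)}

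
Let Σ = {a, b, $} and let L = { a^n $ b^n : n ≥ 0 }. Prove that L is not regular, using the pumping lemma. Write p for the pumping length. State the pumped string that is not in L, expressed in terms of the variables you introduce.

a^{p+k} $ b^p

Assume L is regular. Let p be the pumping length given by the pumping lemma.
Take w = a^p $ b^p ∈ L with |w| = 2p+1 ≥ p.
Write w = xyz as guaranteed by the lemma, with |xy| ≤ p and |y| ≥ 1.
The first p characters of w are a's, so xy (and hence y) consists only of a's. Write y = a^k, 1 ≤ k ≤ p.
Pump with i = 2: xy^2z = a^{p+k} $ b^p, which would require p+k = p. But k ≥ 1, so xy^2z ∉ L.
This contradicts the pumping lemma, so L is not regular.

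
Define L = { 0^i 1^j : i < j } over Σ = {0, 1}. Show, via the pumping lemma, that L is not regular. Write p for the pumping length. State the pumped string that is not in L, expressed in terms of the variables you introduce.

0^{p+k} 1^{p+1}

Assume L is regular. Let p be the pumping length given by the pumping lemma.
Choose w = 0^p 1^{p+1} ∈ L, with |w| = 2p+1 ≥ p.
Write w = xyz as guaranteed by the lemma, with |xy| ≤ p and |y| > 0.
Since the first p symbols of w are all 0's and |xy| ≤ p, y lies entirely in the leading 0-block: y = 0^k for some k with 1 ≤ k ≤ p.
Consider xy^2z = 0^{p+k} 1^{p+1}. Since k ≥ 1, the 0-count p+k is at least p+1, so i < j fails; thus xy^2z ∉ L.
This contradicts the pumping lemma, so L is not regular.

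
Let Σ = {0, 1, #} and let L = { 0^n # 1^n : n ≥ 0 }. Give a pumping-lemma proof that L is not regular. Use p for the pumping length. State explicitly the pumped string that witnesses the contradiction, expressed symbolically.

0^{p+k} # 1^p

Suppose for contradiction that L is regular, and let p be the pumping length.
Take w = 0^p # 1^p ∈ L with |w| = 2p+1 ≥ p.
The pumping lemma gives a decomposition w = xyz where |xy| ≤ p and |y| > 0.
Because |xy| ≤ p and w begins with p copies of 0, we have y = 0^k with 1 ≤ k ≤ p.
Pump with i = 2: xy^2z = 0^{p+k} # 1^p, which would require p+k = p. But k ≥ 1, so xy^2z ∉ L.
This is a contradiction; hence L is not regular.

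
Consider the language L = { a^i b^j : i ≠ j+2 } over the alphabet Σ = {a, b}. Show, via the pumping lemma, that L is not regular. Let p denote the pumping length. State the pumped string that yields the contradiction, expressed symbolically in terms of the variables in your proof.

a^{p+p!} b^{p+p!-2}

Assume L is regular. Let p be the pumping length given by the pumping lemma.
Choose w = a^p b^{p+p!-2}. Since p ≠ (p+p!-2)+2 = p+p!, w ∈ L; and |w| ≥ p.
The pumping lemma gives a decomposition w = xyz where |xy| ≤ p and |y| ≥ 1.
The first p characters of w are a's, so xy (and hence y) consists only of a's. Write y = a^k, 1 ≤ k ≤ p.
Since 1 ≤ k ≤ p, k divides p!; set t = 1 + p!/k. Then xy^t z has p + (p!/k)·k = p + p! copies of a. Now the a-count is p+p! and (b-count)+2 = (p+p!-2)+2 = p+p!, so i ≠ j+2 fails. So xy^t z = a^{p+p!} b^{p+p!-2} ∉ L.
Contradiction. Therefore L is not regular.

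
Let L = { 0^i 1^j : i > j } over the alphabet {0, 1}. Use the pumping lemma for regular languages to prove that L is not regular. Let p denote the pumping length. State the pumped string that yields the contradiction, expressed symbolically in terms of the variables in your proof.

0^{p+1-k} 1^p

Assume L is regular. Let p be the pumping length given by the pumping lemma.
Choose w = 0^{p+1} 1^p ∈ L, with |w| = 2p+1 ≥ p.
By the pumping lemma, w = xyz with |xy| ≤ p and y is nonempty.
Because |xy| ≤ p and w begins with p copies of 0, we have y = 0^k with 1 ≤ k ≤ p.
Consider xy^0z = xz = 0^{p+1-k} 1^p. Since k ≥ 1, the 0-count p+1-k is at most p, so i > j fails; thus xz ∉ L.
This contradicts the pumping lemma, so L is not regular.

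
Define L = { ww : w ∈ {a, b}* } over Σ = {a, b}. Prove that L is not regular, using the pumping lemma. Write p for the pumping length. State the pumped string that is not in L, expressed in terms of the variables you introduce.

a^{p+k} b^p a^p b^p

Assume L is regular; let p be its pumping constant.
Take w = a^p b^p a^p b^p = uu where u = a^pb^p; then w ∈ L and |w| = 4p ≥ p.
The pumping lemma gives a decomposition w = xyz where |xy| ≤ p and |y| > 0.
Since the first p symbols of w are all a's and |xy| ≤ p, y lies entirely in the leading a-block: y = a^k for some k with 1 ≤ k ≤ p.
Pump with i = 2: xy^2z = a^{p+k} b^p a^p b^p, of length 4p+k. Suppose this equals vv. The string starts with a and ends with b, so v does too; thus the boundary between the two copies of v is a b→a transition. There is exactly one such transition, at position 2p+k, so |v| = 2p+k and |vv| = 4p+2k ≠ 4p+k since k ≥ 1. So xy^2z ∉ L.
This is a contradiction; hence L is not regular.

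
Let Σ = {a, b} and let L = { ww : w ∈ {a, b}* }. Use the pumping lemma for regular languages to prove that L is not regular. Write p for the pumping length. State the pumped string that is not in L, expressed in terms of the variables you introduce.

a^{p+k} b^p a^p b^p

Assume L is regular. Let p be the pumping length given by the pumping lemma.
Take w = a^p b^p a^p b^p = uu where u = a^pb^p; then w ∈ L and |w| = 4p ≥ p.
Write w = xyz as guaranteed by the lemma, with |xy| ≤ p and |y| > 0.
Since the first p symbols of w are all a's and |xy| ≤ p, y lies entirely in the leading a-block: y = a^k for some k with 1 ≤ k ≤ p.
Pump with i = 2: xy^2z = a^{p+k} b^p a^p b^p, of length 4p+k. Suppose this equals vv. The string starts with a and ends with b, so v does too; thus the boundary between the two copies of v is a b→a transition. There is exactly one such transition, at position 2p+k, so |v| = 2p+k and |vv| = 4p+2k ≠ 4p+k since k ≥ 1. So xy^2z ∉ L.
This is a contradiction; hence L is not regular.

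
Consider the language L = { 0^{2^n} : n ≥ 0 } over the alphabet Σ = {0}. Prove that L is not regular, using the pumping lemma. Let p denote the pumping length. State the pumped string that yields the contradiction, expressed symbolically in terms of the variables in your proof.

0^{2^p+k}

Assume L is regular. Let p be the pumping length given by the pumping lemma.
Take w = 0^{2^p} ∈ L with |w| = 2^p ≥ p.
Write w = xyz as guaranteed by the lemma, with |xy| ≤ p and y is nonempty.
Then y = 0^k for some k with 1 ≤ k ≤ p.
Pump with i = 2: xy^2z = 0^{2^p+k}. Since 1 ≤ k ≤ p < 2^p, we have 2^p < 2^p+k < 2^{p+1}, so 2^p+k is not a power of 2. So xy^2z ∉ L.
This contradicts the pumping lemma, so L is not regular.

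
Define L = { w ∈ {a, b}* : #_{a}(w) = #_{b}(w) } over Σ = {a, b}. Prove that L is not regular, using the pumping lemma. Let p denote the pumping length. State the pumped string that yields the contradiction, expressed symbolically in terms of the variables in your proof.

a^{p+k} b^p

Assume L is regular. Let p be the pumping length given by the pumping lemma.
Choose w = a^p b^p ∈ L with |w| = 2p ≥ p.
The pumping lemma gives a decomposition w = xyz where |xy| ≤ p and y is nonempty.
The first p characters of w are a's, so xy (and hence y) consists only of a's. Write y = a^k, 1 ≤ k ≤ p.
Pump with i = 2: xy^2z = a^{p+k} b^p has p+k occurrences of a but only p of b. Since k ≥ 1 the counts differ, so xy^2z ∉ L.
This is a contradiction; hence L is not regular.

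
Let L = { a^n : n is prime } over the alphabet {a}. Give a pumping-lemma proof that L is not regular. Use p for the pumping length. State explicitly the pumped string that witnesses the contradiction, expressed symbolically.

a^{q(1+k)}

Assume L is regular. Let p be the pumping length given by the pumping lemma.
Let q be a prime with q ≥ p+2 (infinitely many primes exist), and take w = a^q ∈ L with |w| = q ≥ p.
The pumping lemma gives a decomposition w = xyz where |xy| ≤ p and |y| > 0.
Then y = a^k for some k with 1 ≤ k ≤ p.
Since 1 ≤ k ≤ p, |xz| = q-k. Pump with i = q+1: |xy^{q+1}z| = (q-k)+(q+1)k = q+qk = q(1+k), which is composite (both factors ≥ 2). So xy^{q+1}z = a^{q(1+k)} ∉ L.
This contradicts the pumping lemma, so L is not regular.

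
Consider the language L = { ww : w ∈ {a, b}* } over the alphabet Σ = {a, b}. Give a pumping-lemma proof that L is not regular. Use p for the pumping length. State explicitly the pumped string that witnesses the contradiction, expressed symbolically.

a^{p+k} b^p a^p b^p

Toward a contradiction, assume L is regular with pumping length p.
Take w = a^p b^p a^p b^p = uu where u = a^pb^p; then w ∈ L and |w| = 4p ≥ p.
Write w = xyz as guaranteed by the lemma, with |xy| ≤ p and |y| > 0.
Because |xy| ≤ p and w begins with p copies of a, we have y = a^k with 1 ≤ k ≤ p.
Pump with i = 2: xy^2z = a^{p+k} b^p a^p b^p, of length 4p+k. Suppose this equals vv. The string starts with a and ends with b, so v does too; thus the boundary between the two copies of v is a b→a transition. There is exactly one such transition, at position 2p+k, so |v| = 2p+k and |vv| = 4p+2k ≠ 4p+k since k ≥ 1. So xy^2z ∉ L.
Contradiction. Therefore L is not regular.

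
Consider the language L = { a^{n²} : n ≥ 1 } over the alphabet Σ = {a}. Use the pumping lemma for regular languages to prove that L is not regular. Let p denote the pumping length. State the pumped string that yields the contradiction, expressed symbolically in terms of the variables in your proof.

Assume L is regular; let p be its pumping constant.
Take w = a^{p²} ∈ L with |w| = p² ≥ p.
The pumping lemma gives a decomposition w = xyz where |xy| ≤ p and |y| ≥ 1.
Then y = a^k for some k with 1 ≤ k ≤ p.
Pump with i = 2: xy^2z = a^{p²+k}. Since 1 ≤ k ≤ p, p² < p²+k ≤ p²+p < (p+1)², so p²+k lies strictly between consecutive squares and is not a perfect square. So xy^2z ∉ L.
Contradiction. Therefore L is not regular.

a^{p²+k}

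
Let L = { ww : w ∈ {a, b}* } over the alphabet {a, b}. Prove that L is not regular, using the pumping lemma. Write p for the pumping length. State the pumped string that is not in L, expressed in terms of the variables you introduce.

Toward a contradiction, assume L is regular with pumping length p.
Take w = a^p b^p a^p b^p = uu where u = a^pb^p; then w ∈ L and |w| = 4p ≥ p.
By the pumping lemma, w = xyz with |xy| ≤ p and |y| > 0.
Because |xy| ≤ p and w begins with p copies of a, we have y = a^k with 1 ≤ k ≤ p.
Pump with i = 2: xy^2z = a^{p+k} b^p a^p b^p, of length 4p+k. Suppose this equals vv. The string starts with a and ends with b, so v does too; thus the boundary between the two copies of v is a b→a transition. There is exactly one such transition, at position 2p+k, so |v| = 2p+k and |vv| = 4p+2k ≠ 4p+k since k ≥ 1. So xy^2z ∉ L.
Contradiction. Therefore L is not regular.

a^{p+k} b^p a^p b^p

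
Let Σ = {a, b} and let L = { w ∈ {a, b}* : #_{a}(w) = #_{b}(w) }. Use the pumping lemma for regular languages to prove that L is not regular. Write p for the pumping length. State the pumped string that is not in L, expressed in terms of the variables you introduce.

Assume L is regular. Let p be the pumping length given by the pumping lemma.
Choose w = a^p b^p ∈ L with |w| = 2p ≥ p.
Write w = xyz as guaranteed by the lemma, with |xy| ≤ p and y is nonempty.
Because |xy| ≤ p and w begins with p copies of a, we have y = a^k with 1 ≤ k ≤ p.
Pump with i = 2: xy^2z = a^{p+k} b^p has p+k occurrences of a but only p of b. Since k ≥ 1 the counts differ, so xy^2z ∉ L.
Contradiction. Therefore L is not regular.

a^{p+k} b^p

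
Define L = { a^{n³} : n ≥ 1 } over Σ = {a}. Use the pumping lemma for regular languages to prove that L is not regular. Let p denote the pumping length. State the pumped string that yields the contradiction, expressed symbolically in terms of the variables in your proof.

Toward a contradiction, assume L is regular with pumping length p.
Take w = a^{p³} ∈ L with |w| = p³ ≥ p.
By the pumping lemma, w = xyz with |xy| ≤ p and |y| > 0.
Then y = a^k for some k with 1 ≤ k ≤ p.
Pump with i = 2: xy^2z = a^{p³+k}. Since 1 ≤ k ≤ p, p³ < p³+k ≤ p³+p < p³+3p²+3p+1 = (p+1)³, so p³+k is not a perfect cube. So xy^2z ∉ L.
This contradicts the pumping lemma, so L is not regular.

a^{p³+k}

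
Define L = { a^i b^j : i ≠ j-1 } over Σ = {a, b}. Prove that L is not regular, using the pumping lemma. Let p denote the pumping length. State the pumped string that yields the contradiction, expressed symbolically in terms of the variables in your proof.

a^{p+p!} b^{p+p!+1}

Toward a contradiction, assume L is regular with pumping length p.
Choose w = a^p b^{p+p!+1}. Since p ≠ (p+p!+1)-1 = p+p!, w ∈ L; and |w| ≥ p.
By the pumping lemma, w = xyz with |xy| ≤ p and |y| ≥ 1.
The first p characters of w are a's, so xy (and hence y) consists only of a's. Write y = a^k, 1 ≤ k ≤ p.
Since 1 ≤ k ≤ p, k divides p!; set t = 1 + p!/k. Then xy^t z has p + (p!/k)·k = p + p! copies of a. Now the a-count is p+p! and (b-count)-1 = (p+p!+1)-1 = p+p!, so i ≠ j-1 fails. So xy^t z = a^{p+p!} b^{p+p!+1} ∉ L.
Contradiction. Therefore L is not regular.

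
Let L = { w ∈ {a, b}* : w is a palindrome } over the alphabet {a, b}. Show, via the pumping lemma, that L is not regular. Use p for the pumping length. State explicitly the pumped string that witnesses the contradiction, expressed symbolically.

a^{p+k} b a^p

Suppose for contradiction that L is regular, and let p be the pumping length.
Take w = a^p b a^p, a palindrome of length 2p+1 ≥ p.
Write w = xyz as guaranteed by the lemma, with |xy| ≤ p and |y| ≥ 1.
The first p characters of w are a's, so xy (and hence y) consists only of a's. Write y = a^k, 1 ≤ k ≤ p.
Pump with i = 2: xy^2z = a^{p+k} b a^p. Its reverse is a^p b a^{p+k}, which differs from xy^2z since k ≥ 1. So xy^2z is not a palindrome and xy^2z ∉ L.
Contradiction. Therefore L is not regular.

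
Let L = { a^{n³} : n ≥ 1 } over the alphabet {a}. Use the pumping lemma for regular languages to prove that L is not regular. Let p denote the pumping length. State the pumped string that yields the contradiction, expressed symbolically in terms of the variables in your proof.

a^{p³+k}

Assume L is regular. Let p be the pumping length given by the pumping lemma.
Take w = a^{p³} ∈ L with |w| = p³ ≥ p.
The pumping lemma gives a decomposition w = xyz where |xy| ≤ p and y is nonempty.
Then y = a^k for some k with 1 ≤ k ≤ p.
Pump with i = 2: xy^2z = a^{p³+k}. Since 1 ≤ k ≤ p, p³ < p³+k ≤ p³+p < p³+3p²+3p+1 = (p+1)³, so p³+k is not a perfect cube. So xy^2z ∉ L.
This contradicts the pumping lemma, so L is not regular.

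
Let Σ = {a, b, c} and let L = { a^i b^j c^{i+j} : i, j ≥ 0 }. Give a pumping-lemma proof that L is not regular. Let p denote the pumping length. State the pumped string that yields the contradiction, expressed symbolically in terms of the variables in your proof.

Suppose for contradiction that L is regular, and let p be the pumping length.
Take w = a^p b^p c^{2p} ∈ L (with i=j=p, i+j=2p), |w| = 4p ≥ p.
By the pumping lemma, w = xyz with |xy| ≤ p and y is nonempty.
The first p characters of w are a's, so xy (and hence y) consists only of a's. Write y = a^k, 1 ≤ k ≤ p.
Consider xy^2z = a^{p+k} b^p c^{2p}. Now the a- and b-counts sum to 2p+k, but the c-count is 2p ≠ 2p+k. So xy^2z ∉ L.
This is a contradiction; hence L is not regular.

a^{p+k} b^p c^{2p}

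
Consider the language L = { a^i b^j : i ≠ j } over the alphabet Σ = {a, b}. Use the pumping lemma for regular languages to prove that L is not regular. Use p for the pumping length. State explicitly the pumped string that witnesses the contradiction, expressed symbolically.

Suppose for contradiction that L is regular, and let p be the pumping length.
Choose w = a^p b^{p+p!}. Since p ≠ p+p!, w ∈ L; and |w| ≥ p.
By the pumping lemma, w = xyz with |xy| ≤ p and |y| ≥ 1.
Since the first p symbols of w are all a's and |xy| ≤ p, y lies entirely in the leading a-block: y = a^k for some k with 1 ≤ k ≤ p.
Since 1 ≤ k ≤ p, k divides p!; set t = 1 + p!/k. Then xy^t z has p + (p!/k)·k = p + p! copies of a. Now the a-count equals the b-count, so i ≠ j fails. So xy^t z = a^{p+p!} b^{p+p!} ∉ L.
Contradiction. Therefore L is not regular.

a^{p+p!} b^{p+p!}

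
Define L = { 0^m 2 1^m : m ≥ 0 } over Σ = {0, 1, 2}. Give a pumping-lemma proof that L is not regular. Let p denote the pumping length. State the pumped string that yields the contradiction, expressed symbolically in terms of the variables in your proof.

Toward a contradiction, assume L is regular with pumping length p.
Take w = 0^p 2 1^p ∈ L with |w| = 2p+1 ≥ p.
The pumping lemma gives a decomposition w = xyz where |xy| ≤ p and |y| > 0.
Since the first p symbols of w are all 0's and |xy| ≤ p, y lies entirely in the leading 0-block: y = 0^k for some k with 1 ≤ k ≤ p.
Pump with i = 2: xy^2z = 0^{p+k} 2 1^p, which would require p+k = p. But k ≥ 1, so xy^2z ∉ L.
Contradiction. Therefore L is not regular.

0^{p+k} 2 1^p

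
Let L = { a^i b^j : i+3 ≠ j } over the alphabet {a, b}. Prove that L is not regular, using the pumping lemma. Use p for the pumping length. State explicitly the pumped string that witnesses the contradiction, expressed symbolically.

a^{p+p!} b^{p+p!+3}

Toward a contradiction, assume L is regular with pumping length p.
Choose w = a^p b^{p+p!+3}. Since p ≠ (p+p!+3)-3 = p+p!, w ∈ L; and |w| ≥ p.
The pumping lemma gives a decomposition w = xyz where |xy| ≤ p and |y| > 0.
Because |xy| ≤ p and w begins with p copies of a, we have y = a^k with 1 ≤ k ≤ p.
Since 1 ≤ k ≤ p, k divides p!; set t = 1 + p!/k. Then xy^t z has p + (p!/k)·k = p + p! copies of a. Now the a-count is p+p! and (b-count)-3 = (p+p!+3)-3 = p+p!, so i+3 ≠ j fails. So xy^t z = a^{p+p!} b^{p+p!+3} ∉ L.
This contradicts the pumping lemma, so L is not regular.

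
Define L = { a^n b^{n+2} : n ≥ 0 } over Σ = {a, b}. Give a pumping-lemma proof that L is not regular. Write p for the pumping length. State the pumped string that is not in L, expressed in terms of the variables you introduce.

a^{p+k} b^{p+2}

Assume L is regular; let p be its pumping constant.
Choose w = a^p b^{p+2}, which is in L with |w| = 2p+2 ≥ p.
By the pumping lemma, w = xyz with |xy| ≤ p and |y| ≥ 1.
Since the first p symbols of w are all a's and |xy| ≤ p, y lies entirely in the leading a-block: y = a^k for some k with 1 ≤ k ≤ p.
Pump with i = 2: xy^2z = a^{p+k} b^{p+2}. For this to lie in L we would need p+2 = (p+k)+2, which forces k = 0. But k ≥ 1, so xy^2z ∉ L.
This is a contradiction; hence L is not regular.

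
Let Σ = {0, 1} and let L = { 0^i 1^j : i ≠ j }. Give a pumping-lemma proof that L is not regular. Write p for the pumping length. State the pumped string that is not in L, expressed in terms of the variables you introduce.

Toward a contradiction, assume L is regular with pumping length p.
Choose w = 0^p 1^{p+p!}. Since p ≠ p+p!, w ∈ L; and |w| ≥ p.
The pumping lemma gives a decomposition w = xyz where |xy| ≤ p and y is nonempty.
Because |xy| ≤ p and w begins with p copies of 0, we have y = 0^k with 1 ≤ k ≤ p.
Since 1 ≤ k ≤ p, k divides p!; set t = 1 + p!/k. Then xy^t z has p + (p!/k)·k = p + p! copies of 0. Now the 0-count equals the 1-count, so i ≠ j fails. So xy^t z = 0^{p+p!} 1^{p+p!} ∉ L.
This is a contradiction; hence L is not regular.

0^{p+p!} 1^{p+p!}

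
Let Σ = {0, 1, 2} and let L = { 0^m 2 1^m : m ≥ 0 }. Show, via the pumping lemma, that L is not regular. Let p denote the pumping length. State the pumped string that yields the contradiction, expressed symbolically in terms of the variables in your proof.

0^{p+k} 2 1^p

Assume L is regular; let p be its pumping constant.
Take w = 0^p 2 1^p ∈ L with |w| = 2p+1 ≥ p.
By the pumping lemma, w = xyz with |xy| ≤ p and |y| > 0.
The first p characters of w are 0's, so xy (and hence y) consists only of 0's. Write y = 0^k, 1 ≤ k ≤ p.
Pump with i = 2: xy^2z = 0^{p+k} 2 1^p, which would require p+k = p. But k ≥ 1, so xy^2z ∉ L.
This is a contradiction; hence L is not regular.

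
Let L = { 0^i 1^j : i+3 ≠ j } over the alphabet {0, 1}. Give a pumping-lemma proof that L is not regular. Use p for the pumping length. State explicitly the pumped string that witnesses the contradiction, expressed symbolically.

0^{p+p!} 1^{p+p!+3}

Assume L is regular; let p be its pumping constant.
Choose w = 0^p 1^{p+p!+3}. Since p ≠ (p+p!+3)-3 = p+p!, w ∈ L; and |w| ≥ p.
The pumping lemma gives a decomposition w = xyz where |xy| ≤ p and y is nonempty.
Since the first p symbols of w are all 0's and |xy| ≤ p, y lies entirely in the leading 0-block: y = 0^k for some k with 1 ≤ k ≤ p.
Since 1 ≤ k ≤ p, k divides p!; set t = 1 + p!/k. Then xy^t z has p + (p!/k)·k = p + p! copies of 0. Now the 0-count is p+p! and (1-count)-3 = (p+p!+3)-3 = p+p!, so i+3 ≠ j fails. So xy^t z = 0^{p+p!} 1^{p+p!+3} ∉ L.
This contradicts the pumping lemma, so L is not regular.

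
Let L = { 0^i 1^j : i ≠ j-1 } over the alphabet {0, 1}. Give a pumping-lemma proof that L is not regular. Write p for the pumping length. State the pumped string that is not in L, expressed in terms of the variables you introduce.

Toward a contradiction, assume L is regular with pumping length p.
Choose w = 0^p 1^{p+p!+1}. Since p ≠ (p+p!+1)-1 = p+p!, w ∈ L; and |w| ≥ p.
Write w = xyz as guaranteed by the lemma, with |xy| ≤ p and y is nonempty.
Because |xy| ≤ p and w begins with p copies of 0, we have y = 0^k with 1 ≤ k ≤ p.
Since 1 ≤ k ≤ p, k divides p!; set t = 1 + p!/k. Then xy^t z has p + (p!/k)·k = p + p! copies of 0. Now the 0-count is p+p! and (1-count)-1 = (p+p!+1)-1 = p+p!, so i ≠ j-1 fails. So xy^t z = 0^{p+p!} 1^{p+p!+1} ∉ L.
This is a contradiction; hence L is not regular.

0^{p+p!} 1^{p+p!+1}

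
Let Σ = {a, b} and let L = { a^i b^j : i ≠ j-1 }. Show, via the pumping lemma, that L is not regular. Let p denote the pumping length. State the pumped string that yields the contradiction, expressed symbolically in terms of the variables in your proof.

a^{p+p!} b^{p+p!+1}

Assume L is regular. Let p be the pumping length given by the pumping lemma.
Choose w = a^p b^{p+p!+1}. Since p ≠ (p+p!+1)-1 = p+p!, w ∈ L; and |w| ≥ p.
Write w = xyz as guaranteed by the lemma, with |xy| ≤ p and |y| ≥ 1.
The first p characters of w are a's, so xy (and hence y) consists only of a's. Write y = a^k, 1 ≤ k ≤ p.
Since 1 ≤ k ≤ p, k divides p!; set t = 1 + p!/k. Then xy^t z has p + (p!/k)·k = p + p! copies of a. Now the a-count is p+p! and (b-count)-1 = (p+p!+1)-1 = p+p!, so i ≠ j-1 fails. So xy^t z = a^{p+p!} b^{p+p!+1} ∉ L.
This contradicts the pumping lemma, so L is not regular.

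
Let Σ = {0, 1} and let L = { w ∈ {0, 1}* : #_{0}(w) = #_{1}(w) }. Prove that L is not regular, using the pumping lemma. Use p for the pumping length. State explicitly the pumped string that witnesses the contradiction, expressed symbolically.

Assume L is regular; let p be its pumping constant.
Choose w = 0^p 1^p ∈ L with |w| = 2p ≥ p.
The pumping lemma gives a decomposition w = xyz where |xy| ≤ p and |y| ≥ 1.
Because |xy| ≤ p and w begins with p copies of 0, we have y = 0^k with 1 ≤ k ≤ p.
Pump with i = 2: xy^2z = 0^{p+k} 1^p has p+k occurrences of 0 but only p of 1. Since k ≥ 1 the counts differ, so xy^2z ∉ L.
This is a contradiction; hence L is not regular.

0^{p+k} 1^p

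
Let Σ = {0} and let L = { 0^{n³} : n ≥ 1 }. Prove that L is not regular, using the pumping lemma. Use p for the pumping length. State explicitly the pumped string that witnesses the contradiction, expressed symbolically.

0^{p³+k}

Assume L is regular. Let p be the pumping length given by the pumping lemma.
Take w = 0^{p³} ∈ L with |w| = p³ ≥ p.
By the pumping lemma, w = xyz with |xy| ≤ p and y is nonempty.
Then y = 0^k for some k with 1 ≤ k ≤ p.
Pump with i = 2: xy^2z = 0^{p³+k}. Since 1 ≤ k ≤ p, p³ < p³+k ≤ p³+p < p³+3p²+3p+1 = (p+1)³, so p³+k is not a perfect cube. So xy^2z ∉ L.
This is a contradiction; hence L is not regular.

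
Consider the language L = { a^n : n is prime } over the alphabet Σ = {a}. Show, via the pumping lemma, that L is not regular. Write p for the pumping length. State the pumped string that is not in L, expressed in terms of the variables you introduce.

a^{q(1+k)}

Assume L is regular. Let p be the pumping length given by the pumping lemma.
Let q be a prime with q ≥ p+2 (infinitely many primes exist), and take w = a^q ∈ L with |w| = q ≥ p.
The pumping lemma gives a decomposition w = xyz where |xy| ≤ p and |y| > 0.
Then y = a^k for some k with 1 ≤ k ≤ p.
Since 1 ≤ k ≤ p, |xz| = q-k. Pump with i = q+1: |xy^{q+1}z| = (q-k)+(q+1)k = q+qk = q(1+k), which is composite (both factors ≥ 2). So xy^{q+1}z = a^{q(1+k)} ∉ L.
This is a contradiction; hence L is not regular.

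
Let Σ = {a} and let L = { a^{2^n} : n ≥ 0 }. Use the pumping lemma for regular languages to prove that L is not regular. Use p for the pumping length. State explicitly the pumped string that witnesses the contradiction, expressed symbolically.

Suppose for contradiction that L is regular, and let p be the pumping length.
Take w = a^{2^p} ∈ L with |w| = 2^p ≥ p.
By the pumping lemma, w = xyz with |xy| ≤ p and |y| ≥ 1.
Then y = a^k for some k with 1 ≤ k ≤ p.
Pump with i = 2: xy^2z = a^{2^p+k}. Since 1 ≤ k ≤ p < 2^p, we have 2^p < 2^p+k < 2^{p+1}, so 2^p+k is not a power of 2. So xy^2z ∉ L.
Contradiction. Therefore L is not regular.

a^{2^p+k}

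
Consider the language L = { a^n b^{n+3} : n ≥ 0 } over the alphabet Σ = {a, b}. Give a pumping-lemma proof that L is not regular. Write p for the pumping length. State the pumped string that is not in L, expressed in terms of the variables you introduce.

Toward a contradiction, assume L is regular with pumping length p.
Let w = a^p b^{p+3} ∈ L; note |w| = 2p+3 ≥ p.
By the pumping lemma, w = xyz with |xy| ≤ p and y is nonempty.
Since the first p symbols of w are all a's and |xy| ≤ p, y lies entirely in the leading a-block: y = a^k for some k with 1 ≤ k ≤ p.
Pump with i = 2: xy^2z = a^{p+k} b^{p+3}. For this to lie in L we would need p+3 = (p+k)+3, which forces k = 0. But k ≥ 1, so xy^2z ∉ L.
This contradicts the pumping lemma, so L is not regular.

a^{p+k} b^{p+3}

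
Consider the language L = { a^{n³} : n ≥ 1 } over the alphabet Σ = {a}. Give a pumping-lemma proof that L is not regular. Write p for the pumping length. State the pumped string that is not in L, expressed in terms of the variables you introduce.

a^{p³+k}

Suppose for contradiction that L is regular, and let p be the pumping length.
Take w = a^{p³} ∈ L with |w| = p³ ≥ p.
The pumping lemma gives a decomposition w = xyz where |xy| ≤ p and y is nonempty.
Then y = a^k for some k with 1 ≤ k ≤ p.
Pump with i = 2: xy^2z = a^{p³+k}. Since 1 ≤ k ≤ p, p³ < p³+k ≤ p³+p < p³+3p²+3p+1 = (p+1)³, so p³+k is not a perfect cube. So xy^2z ∉ L.
This is a contradiction; hence L is not regular.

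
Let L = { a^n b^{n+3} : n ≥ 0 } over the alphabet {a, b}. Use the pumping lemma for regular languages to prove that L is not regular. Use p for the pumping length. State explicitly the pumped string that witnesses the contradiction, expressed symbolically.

a^{p+k} b^{p+3}

Assume L is regular. Let p be the pumping length given by the pumping lemma.
Take w = a^p b^{p+3}. Then w ∈ L and |w| = 2p+3 ≥ p.
Write w = xyz as guaranteed by the lemma, with |xy| ≤ p and |y| > 0.
The first p characters of w are a's, so xy (and hence y) consists only of a's. Write y = a^k, 1 ≤ k ≤ p.
Pump with i = 2: xy^2z = a^{p+k} b^{p+3}. For this to lie in L we would need p+3 = (p+k)+3, which forces k = 0. But k ≥ 1, so xy^2z ∉ L.
This contradicts the pumping lemma, so L is not regular.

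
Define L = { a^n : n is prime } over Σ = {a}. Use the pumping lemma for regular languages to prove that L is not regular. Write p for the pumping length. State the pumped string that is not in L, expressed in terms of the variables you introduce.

Assume L is regular. Let p be the pumping length given by the pumping lemma.
Let q be a prime with q ≥ p+2 (infinitely many primes exist), and take w = a^q ∈ L with |w| = q ≥ p.
By the pumping lemma, w = xyz with |xy| ≤ p and |y| ≥ 1.
Then y = a^k for some k with 1 ≤ k ≤ p.
Since 1 ≤ k ≤ p, |xz| = q-k. Pump with i = q+1: |xy^{q+1}z| = (q-k)+(q+1)k = q+qk = q(1+k), which is composite (both factors ≥ 2). So xy^{q+1}z = a^{q(1+k)} ∉ L.
This contradicts the pumping lemma, so L is not regular.

a^{q(1+k)}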